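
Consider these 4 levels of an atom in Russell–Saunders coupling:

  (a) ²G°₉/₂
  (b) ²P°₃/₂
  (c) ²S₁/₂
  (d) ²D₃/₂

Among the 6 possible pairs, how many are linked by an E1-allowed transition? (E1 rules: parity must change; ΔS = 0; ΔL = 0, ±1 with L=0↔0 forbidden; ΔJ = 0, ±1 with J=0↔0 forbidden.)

(a)–(b): forbidden (parity, ΔL, ΔJ).
(a)–(c): forbidden (ΔL, ΔJ).
(a)–(d): forbidden (ΔL, ΔJ).
(b)–(c): allowed.
(b)–(d): allowed.
(c)–(d): forbidden (parity, ΔL).
Allowed pairs: 2 of 6.

2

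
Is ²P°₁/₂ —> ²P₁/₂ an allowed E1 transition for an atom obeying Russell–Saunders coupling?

Initial level: S=1/2, L=1, J=1/2, parity odd. Final level: S=1/2, L=1, J=1/2, parity even.
ΔJ = 0, ±1 (not J=0↔0): J: 1/2 → 1/2, ΔJ = +0 — satisfied.
Parity must change: odd → even — satisfied.
ΔL = 0, ±1 (not L=0↔0): L: 1 → 1, ΔL = +0 — satisfied.
ΔS = 0: S: 1/2 → 1/2 — satisfied.
All four E1 rules are satisfied.

allowed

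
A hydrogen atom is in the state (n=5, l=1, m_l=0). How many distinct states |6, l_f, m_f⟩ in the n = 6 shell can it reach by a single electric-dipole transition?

4

E1 requires Δl = ±1, so l_f ∈ {0, 2}; with 0 ≤ l_f ≤ n_f−1 = 5, the allowed l_f values are {0, 2}.
For l_f = 0: m_f ∈ {m_i−1, m_i, m_i+1} ∩ [−0, 0] = {0} → 1 state.
For l_f = 2: m_f ∈ {m_i−1, m_i, m_i+1} ∩ [−2, 2] = {-1, 0, 1} → 3 states.
Total: 4.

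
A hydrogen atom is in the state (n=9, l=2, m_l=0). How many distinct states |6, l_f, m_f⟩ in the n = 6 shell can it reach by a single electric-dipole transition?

E1 requires Δl = ±1, so l_f ∈ {1, 3}; with 0 ≤ l_f ≤ n_f−1 = 5, the allowed l_f values are {1, 3}.
For l_f = 1: m_f ∈ {m_i−1, m_i, m_i+1} ∩ [−1, 1] = {-1, 0, 1} → 3 states.
For l_f = 3: m_f ∈ {m_i−1, m_i, m_i+1} ∩ [−3, 3] = {-1, 0, 1} → 3 states.
Total: 6.

6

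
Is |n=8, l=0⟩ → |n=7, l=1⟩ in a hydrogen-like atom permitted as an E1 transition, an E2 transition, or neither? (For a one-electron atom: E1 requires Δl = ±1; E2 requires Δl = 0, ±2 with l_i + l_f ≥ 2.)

Δl = 1 − 0 = +1; l_i + l_f = 1.
E1 (Δl = ±1): satisfied.
E2 (Δl = 0,±2, l_i+l_f ≥ 2): not satisfied.

E1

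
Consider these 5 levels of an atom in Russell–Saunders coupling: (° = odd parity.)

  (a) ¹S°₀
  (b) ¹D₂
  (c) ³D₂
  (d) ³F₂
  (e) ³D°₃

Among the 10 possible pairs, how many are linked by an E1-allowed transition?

2

(a)–(b): forbidden (ΔL, ΔJ).
(a)–(c): forbidden (ΔS, ΔL, ΔJ).
(a)–(d): forbidden (ΔS, ΔL, ΔJ).
(a)–(e): forbidden (parity, ΔS, ΔL, ΔJ).
(b)–(c): forbidden (parity, ΔS).
(b)–(d): forbidden (parity, ΔS).
(b)–(e): forbidden (ΔS).
(c)–(d): forbidden (parity).
(c)–(e): allowed.
(d)–(e): allowed.
Allowed pairs: 2 of 10.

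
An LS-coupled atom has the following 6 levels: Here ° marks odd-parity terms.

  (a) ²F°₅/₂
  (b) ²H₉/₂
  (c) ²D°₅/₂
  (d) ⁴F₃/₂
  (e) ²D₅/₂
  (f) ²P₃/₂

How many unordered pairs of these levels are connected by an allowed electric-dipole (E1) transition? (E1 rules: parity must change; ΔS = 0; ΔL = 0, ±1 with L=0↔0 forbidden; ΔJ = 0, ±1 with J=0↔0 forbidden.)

3

(a)–(b): forbidden (ΔL, ΔJ).
(a)–(c): forbidden (parity).
(a)–(d): forbidden (ΔS).
(a)–(e): allowed.
(a)–(f): forbidden (ΔL).
(b)–(c): forbidden (ΔL, ΔJ).
(b)–(d): forbidden (parity, ΔS, ΔL, ΔJ).
(b)–(e): forbidden (parity, ΔL, ΔJ).
(b)–(f): forbidden (parity, ΔL, ΔJ).
(c)–(d): forbidden (ΔS).
(c)–(e): allowed.
(c)–(f): allowed.
(d)–(e): forbidden (parity, ΔS).
(d)–(f): forbidden (parity, ΔS, ΔL).
(e)–(f): forbidden (parity).
Allowed pairs: 3 of 15.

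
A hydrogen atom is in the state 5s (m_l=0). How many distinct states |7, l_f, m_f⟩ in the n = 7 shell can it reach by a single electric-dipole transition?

E1 requires Δl = ±1, so l_f ∈ {-1, 1}; with 0 ≤ l_f ≤ n_f−1 = 6, the allowed l_f values are {1}.
For l_f = 1: m_f ∈ {m_i−1, m_i, m_i+1} ∩ [−1, 1] = {-1, 0, 1} → 3 states.
Total: 3.

3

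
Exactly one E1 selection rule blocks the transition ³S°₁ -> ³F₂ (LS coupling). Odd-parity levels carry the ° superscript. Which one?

Parity must change: odd → even — passes.
ΔS = 0: S: 1 → 1 — passes.
ΔL = 0, ±1 (not L=0↔0): L: 0 → 3, ΔL = +3 — fails.
ΔJ = 0, ±1 (not J=0↔0): J: 1 → 2, ΔJ = +1 — passes.

the ΔL = 0, ±1 rule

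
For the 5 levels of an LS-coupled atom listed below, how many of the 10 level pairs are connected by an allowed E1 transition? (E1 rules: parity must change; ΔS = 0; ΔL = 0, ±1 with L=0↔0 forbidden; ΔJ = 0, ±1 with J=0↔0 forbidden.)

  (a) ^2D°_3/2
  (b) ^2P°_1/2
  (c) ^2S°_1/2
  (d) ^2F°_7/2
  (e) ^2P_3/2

3

(a)–(b): forbidden (parity).
(a)–(c): forbidden (parity, ΔL).
(a)–(d): forbidden (parity, ΔJ).
(a)–(e): allowed.
(b)–(c): forbidden (parity).
(b)–(d): forbidden (parity, ΔL, ΔJ).
(b)–(e): allowed.
(c)–(d): forbidden (parity, ΔL, ΔJ).
(c)–(e): allowed.
(d)–(e): forbidden (ΔL, ΔJ).
Allowed pairs: 3 of 10.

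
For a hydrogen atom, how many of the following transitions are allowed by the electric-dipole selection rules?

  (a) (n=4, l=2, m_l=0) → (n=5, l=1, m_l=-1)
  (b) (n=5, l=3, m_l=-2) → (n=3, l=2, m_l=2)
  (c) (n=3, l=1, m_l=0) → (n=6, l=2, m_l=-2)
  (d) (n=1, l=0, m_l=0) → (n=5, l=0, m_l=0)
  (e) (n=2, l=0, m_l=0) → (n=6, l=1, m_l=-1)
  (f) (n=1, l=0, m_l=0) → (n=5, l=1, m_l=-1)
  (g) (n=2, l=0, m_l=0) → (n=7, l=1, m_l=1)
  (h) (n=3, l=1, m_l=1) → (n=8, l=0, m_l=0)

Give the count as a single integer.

(a) allowed
(b) forbidden — Δm_l = +4 (E1 requires Δm_l = 0, ±1)
(c) forbidden — Δm_l = -2 (E1 requires Δm_l = 0, ±1)
(d) forbidden — Δl = +0 (E1 requires Δl = ±1)
(e) allowed
(f) allowed
(g) allowed
(h) allowed
Total allowed: 5 of 8.

5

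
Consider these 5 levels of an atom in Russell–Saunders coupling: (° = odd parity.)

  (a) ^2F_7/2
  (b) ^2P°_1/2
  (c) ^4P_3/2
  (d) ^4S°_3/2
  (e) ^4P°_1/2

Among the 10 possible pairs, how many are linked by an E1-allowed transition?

(a)–(b): forbidden (ΔL, ΔJ).
(a)–(c): forbidden (parity, ΔS, ΔL, ΔJ).
(a)–(d): forbidden (ΔS, ΔL, ΔJ).
(a)–(e): forbidden (ΔS, ΔL, ΔJ).
(b)–(c): forbidden (ΔS).
(b)–(d): forbidden (parity, ΔS).
(b)–(e): forbidden (parity, ΔS).
(c)–(d): allowed.
(c)–(e): allowed.
(d)–(e): forbidden (parity).
Allowed pairs: 2 of 10.

2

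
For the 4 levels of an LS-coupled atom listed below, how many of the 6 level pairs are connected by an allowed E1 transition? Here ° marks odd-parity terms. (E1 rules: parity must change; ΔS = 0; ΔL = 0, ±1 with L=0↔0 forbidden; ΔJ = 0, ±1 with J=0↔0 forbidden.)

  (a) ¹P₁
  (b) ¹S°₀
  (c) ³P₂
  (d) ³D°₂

2

(a)–(b): allowed.
(a)–(c): forbidden (parity, ΔS).
(a)–(d): forbidden (ΔS).
(b)–(c): forbidden (ΔS, ΔJ).
(b)–(d): forbidden (parity, ΔS, ΔL, ΔJ).
(c)–(d): allowed.
Allowed pairs: 2 of 6.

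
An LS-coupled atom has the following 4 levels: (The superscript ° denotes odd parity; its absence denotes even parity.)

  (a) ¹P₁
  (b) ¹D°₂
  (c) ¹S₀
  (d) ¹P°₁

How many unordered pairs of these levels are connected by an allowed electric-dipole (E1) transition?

(a)–(b): allowed.
(a)–(c): forbidden (parity).
(a)–(d): allowed.
(b)–(c): forbidden (ΔL, ΔJ).
(b)–(d): forbidden (parity).
(c)–(d): allowed.
Allowed pairs: 3 of 6.

3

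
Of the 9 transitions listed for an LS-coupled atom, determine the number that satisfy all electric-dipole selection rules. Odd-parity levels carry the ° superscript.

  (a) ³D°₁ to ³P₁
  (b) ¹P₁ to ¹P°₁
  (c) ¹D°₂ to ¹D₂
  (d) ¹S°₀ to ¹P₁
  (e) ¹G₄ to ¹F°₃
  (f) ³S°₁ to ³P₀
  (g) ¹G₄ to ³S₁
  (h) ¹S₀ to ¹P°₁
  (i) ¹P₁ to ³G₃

(a) allowed
(b) allowed
(c) allowed
(d) allowed
(e) allowed
(f) allowed
(g) forbidden (parity, ΔS, ΔL, ΔJ fail)
(h) allowed
(i) forbidden (parity, ΔS, ΔL, ΔJ fail)
Total allowed: 7 of 9.

7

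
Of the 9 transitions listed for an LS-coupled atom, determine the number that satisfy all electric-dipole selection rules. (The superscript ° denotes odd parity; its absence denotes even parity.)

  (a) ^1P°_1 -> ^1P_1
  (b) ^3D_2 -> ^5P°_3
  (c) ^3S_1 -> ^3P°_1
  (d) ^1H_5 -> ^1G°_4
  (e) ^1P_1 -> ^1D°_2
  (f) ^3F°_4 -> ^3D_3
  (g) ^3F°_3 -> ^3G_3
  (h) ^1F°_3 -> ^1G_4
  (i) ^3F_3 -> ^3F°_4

8

(a) allowed
(b) forbidden (ΔS fails)
(c) allowed
(d) allowed
(e) allowed
(f) allowed
(g) allowed
(h) allowed
(i) allowed
Total allowed: 8 of 9.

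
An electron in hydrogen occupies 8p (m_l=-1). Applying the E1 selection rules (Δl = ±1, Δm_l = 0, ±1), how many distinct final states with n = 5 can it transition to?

E1 requires Δl = ±1, so l_f ∈ {0, 2}; with 0 ≤ l_f ≤ n_f−1 = 4, the allowed l_f values are {0, 2}.
For l_f = 0: m_f ∈ {m_i−1, m_i, m_i+1} ∩ [−0, 0] = {0} → 1 state.
For l_f = 2: m_f ∈ {m_i−1, m_i, m_i+1} ∩ [−2, 2] = {-2, -1, 0} → 3 states.
Total: 4.

4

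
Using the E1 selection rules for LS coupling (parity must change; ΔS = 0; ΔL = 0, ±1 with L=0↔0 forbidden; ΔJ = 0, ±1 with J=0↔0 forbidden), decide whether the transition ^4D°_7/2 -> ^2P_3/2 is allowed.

forbidden

Initial level: S=3/2, L=2, J=7/2, parity odd. Final level: S=1/2, L=1, J=3/2, parity even.
ΔS = 0: S: 3/2 → 1/2 — ✗.
ΔJ = 0, ±1 (not J=0↔0): J: 7/2 → 3/2, ΔJ = -2 — ✗.
ΔL = 0, ±1 (not L=0↔0): L: 2 → 1, ΔL = -1 — ✓.
Parity must change: odd → even — ✓.
Rule(s) violated: ΔS, ΔJ.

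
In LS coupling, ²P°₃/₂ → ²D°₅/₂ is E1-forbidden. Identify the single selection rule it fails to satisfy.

parity

ΔS = 0: S: 1/2 → 1/2 — ok.
Parity must change: odd → odd — fails.
ΔL = 0, ±1 (not L=0↔0): L: 1 → 2, ΔL = +1 — ok.
ΔJ = 0, ±1 (not J=0↔0): J: 3/2 → 5/2, ΔJ = +1 — ok.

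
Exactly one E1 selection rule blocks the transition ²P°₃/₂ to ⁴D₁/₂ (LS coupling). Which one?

Initial level: S=1/2, L=1, J=3/2, parity odd. Final level: S=3/2, L=2, J=1/2, parity even.
Parity must change: odd → even — ✓.
ΔS = 0: S: 1/2 → 3/2 — ✗.
ΔL = 0, ±1 (not L=0↔0): L: 1 → 2, ΔL = +1 — ✓.
ΔJ = 0, ±1 (not J=0↔0): J: 3/2 → 1/2, ΔJ = -1 — ✓.

the ΔS = 0 rule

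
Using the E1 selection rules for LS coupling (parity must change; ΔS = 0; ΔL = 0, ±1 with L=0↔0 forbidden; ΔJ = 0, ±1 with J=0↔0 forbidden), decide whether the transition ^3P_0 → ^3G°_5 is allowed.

Parity must change: even → odd — ok.
ΔS = 0: S: 1 → 1 — ok.
ΔL = 0, ±1 (not L=0↔0): L: 1 → 4, ΔL = +3 — fails.
ΔJ = 0, ±1 (not J=0↔0): J: 0 → 5, ΔJ = +5 — fails.
Rule(s) violated: ΔL, ΔJ.

forbidden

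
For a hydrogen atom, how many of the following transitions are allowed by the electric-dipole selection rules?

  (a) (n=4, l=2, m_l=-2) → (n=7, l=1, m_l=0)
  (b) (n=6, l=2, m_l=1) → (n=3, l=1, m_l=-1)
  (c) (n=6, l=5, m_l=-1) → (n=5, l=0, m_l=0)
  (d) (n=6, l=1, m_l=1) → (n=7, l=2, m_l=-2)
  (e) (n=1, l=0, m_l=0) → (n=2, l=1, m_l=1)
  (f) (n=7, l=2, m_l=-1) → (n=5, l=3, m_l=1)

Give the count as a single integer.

(a) forbidden — Δm_l = +2 (E1 requires Δm_l = 0, ±1)
(b) forbidden — Δm_l = -2 (E1 requires Δm_l = 0, ±1)
(c) forbidden — Δl = -5 (E1 requires Δl = ±1)
(d) forbidden — Δm_l = -3 (E1 requires Δm_l = 0, ±1)
(e) allowed
(f) forbidden — Δm_l = +2 (E1 requires Δm_l = 0, ±1)
Total allowed: 1 of 6.

1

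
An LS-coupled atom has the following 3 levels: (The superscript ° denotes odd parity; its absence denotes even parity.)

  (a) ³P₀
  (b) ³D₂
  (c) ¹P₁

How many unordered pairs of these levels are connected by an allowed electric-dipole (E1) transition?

0

(a)–(b): forbidden (parity, ΔJ).
(a)–(c): forbidden (parity, ΔS).
(b)–(c): forbidden (parity, ΔS).
Allowed pairs: 0 of 3.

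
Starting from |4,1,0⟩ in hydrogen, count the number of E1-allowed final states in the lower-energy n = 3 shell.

4

E1 requires Δl = ±1, so l_f ∈ {0, 2}; with 0 ≤ l_f ≤ n_f−1 = 2, the allowed l_f values are {0, 2}.
For l_f = 0: m_f ∈ {m_i−1, m_i, m_i+1} ∩ [−0, 0] = {0} → 1 state.
For l_f = 2: m_f ∈ {m_i−1, m_i, m_i+1} ∩ [−2, 2] = {-1, 0, 1} → 3 states.
Total: 4.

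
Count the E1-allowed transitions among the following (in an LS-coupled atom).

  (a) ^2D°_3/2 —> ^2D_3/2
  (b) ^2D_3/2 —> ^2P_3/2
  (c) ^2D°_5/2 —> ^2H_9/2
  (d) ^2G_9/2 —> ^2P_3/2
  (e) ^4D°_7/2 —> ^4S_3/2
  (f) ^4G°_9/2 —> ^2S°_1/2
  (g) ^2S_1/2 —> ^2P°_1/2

(a) allowed
(b) forbidden (parity fails)
(c) forbidden (ΔL, ΔJ fail)
(d) forbidden (parity, ΔL, ΔJ fail)
(e) forbidden (ΔL, ΔJ fail)
(f) forbidden (parity, ΔS, ΔL, ΔJ fail)
(g) allowed
Total allowed: 2 of 7.

2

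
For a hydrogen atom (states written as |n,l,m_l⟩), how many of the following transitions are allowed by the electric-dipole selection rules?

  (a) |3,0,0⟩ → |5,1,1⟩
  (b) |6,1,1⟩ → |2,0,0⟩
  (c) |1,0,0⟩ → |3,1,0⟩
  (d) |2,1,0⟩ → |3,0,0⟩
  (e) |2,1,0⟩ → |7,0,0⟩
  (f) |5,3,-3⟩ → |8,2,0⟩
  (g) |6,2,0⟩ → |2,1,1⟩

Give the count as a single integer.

6

(a) allowed
(b) allowed
(c) allowed
(d) allowed
(e) allowed
(f) forbidden — Δm_l = +3 (E1 requires Δm_l = 0, ±1)
(g) allowed
Total allowed: 6 of 7.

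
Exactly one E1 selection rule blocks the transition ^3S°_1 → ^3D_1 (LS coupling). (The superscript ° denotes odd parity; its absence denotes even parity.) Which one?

Initial level: S=1, L=0, J=1, parity odd. Final level: S=1, L=2, J=1, parity even.
Parity must change: odd → even — passes.
ΔS = 0: S: 1 → 1 — passes.
ΔL = 0, ±1 (not L=0↔0): L: 0 → 2, ΔL = +2 — fails.
ΔJ = 0, ±1 (not J=0↔0): J: 1 → 1, ΔJ = +0 — passes.

the ΔL = 0, ±1 rule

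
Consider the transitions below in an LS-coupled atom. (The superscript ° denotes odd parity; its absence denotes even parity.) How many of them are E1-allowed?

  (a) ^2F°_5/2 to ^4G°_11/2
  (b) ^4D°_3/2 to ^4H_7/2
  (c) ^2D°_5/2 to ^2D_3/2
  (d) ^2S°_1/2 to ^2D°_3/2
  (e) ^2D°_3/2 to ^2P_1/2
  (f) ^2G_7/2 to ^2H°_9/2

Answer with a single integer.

(a) forbidden (parity, ΔS, ΔJ fail)
(b) forbidden (ΔL, ΔJ fail)
(c) allowed
(d) forbidden (parity, ΔL fail)
(e) allowed
(f) allowed
Total allowed: 3 of 6.

3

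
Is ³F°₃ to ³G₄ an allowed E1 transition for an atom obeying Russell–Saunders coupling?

allowed

Reading off the term symbols: S 1→1, L 3→4, J 3→4, parity odd→even.
ΔJ = 0, ±1 (not J=0↔0): J: 3 → 4, ΔJ = +1 — passes.
ΔS = 0: S: 1 → 1 — passes.
ΔL = 0, ±1 (not L=0↔0): L: 3 → 4, ΔL = +1 — passes.
Parity must change: odd → even — passes.
All four E1 rules are satisfied.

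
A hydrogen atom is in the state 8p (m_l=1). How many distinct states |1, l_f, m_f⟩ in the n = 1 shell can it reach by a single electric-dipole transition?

1

E1 requires Δl = ±1, so l_f ∈ {0, 2}; with 0 ≤ l_f ≤ n_f−1 = 0, the allowed l_f values are {0}.
For l_f = 0: m_f ∈ {m_i−1, m_i, m_i+1} ∩ [−0, 0] = {0} → 1 state.
Total: 1.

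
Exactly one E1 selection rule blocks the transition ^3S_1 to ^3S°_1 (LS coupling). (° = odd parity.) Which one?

the L=0 ↔ L=0 exclusion

Parity must change: even → odd — ✓.
ΔS = 0: S: 1 → 1 — ✓.
ΔL = 0, ±1 (not L=0↔0): L: 0 → 0, ΔL = +0 — ✗.
ΔJ = 0, ±1 (not J=0↔0): J: 1 → 1, ΔJ = +0 — ✓.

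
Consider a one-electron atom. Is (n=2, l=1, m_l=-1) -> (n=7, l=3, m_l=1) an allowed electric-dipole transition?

l: 1 → 3 (Δl = +2). Δl = ±1 ✗.
Δm_l = 1 − (-1) = +2. E1 requires Δm_l = 0, ±1: ✗.
The transition is electric-dipole forbidden.

forbidden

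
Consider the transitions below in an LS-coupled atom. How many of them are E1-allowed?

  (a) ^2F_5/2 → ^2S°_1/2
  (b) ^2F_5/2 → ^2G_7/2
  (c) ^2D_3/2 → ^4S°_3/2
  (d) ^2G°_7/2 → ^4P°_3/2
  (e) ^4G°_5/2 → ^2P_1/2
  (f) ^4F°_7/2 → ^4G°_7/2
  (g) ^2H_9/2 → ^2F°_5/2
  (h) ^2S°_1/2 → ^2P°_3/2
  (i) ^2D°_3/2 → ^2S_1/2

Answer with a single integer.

0

(a) forbidden (ΔL, ΔJ fail)
(b) forbidden (parity fails)
(c) forbidden (ΔS, ΔL fail)
(d) forbidden (parity, ΔS, ΔL, ΔJ fail)
(e) forbidden (ΔS, ΔL, ΔJ fail)
(f) forbidden (parity fails)
(g) forbidden (ΔL, ΔJ fail)
(h) forbidden (parity fails)
(i) forbidden (ΔL fails)
Total allowed: 0 of 9.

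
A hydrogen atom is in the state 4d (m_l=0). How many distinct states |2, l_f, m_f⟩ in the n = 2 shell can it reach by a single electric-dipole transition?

E1 requires Δl = ±1, so l_f ∈ {1, 3}; with 0 ≤ l_f ≤ n_f−1 = 1, the allowed l_f values are {1}.
For l_f = 1: m_f ∈ {m_i−1, m_i, m_i+1} ∩ [−1, 1] = {-1, 0, 1} → 3 states.
Total: 3.

3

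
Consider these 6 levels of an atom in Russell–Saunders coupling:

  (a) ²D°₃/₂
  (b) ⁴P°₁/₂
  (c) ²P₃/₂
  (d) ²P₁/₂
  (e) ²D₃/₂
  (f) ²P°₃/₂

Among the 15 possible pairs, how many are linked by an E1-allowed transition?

6

(a)–(b): forbidden (parity, ΔS).
(a)–(c): allowed.
(a)–(d): allowed.
(a)–(e): allowed.
(a)–(f): forbidden (parity).
(b)–(c): forbidden (ΔS).
(b)–(d): forbidden (ΔS).
(b)–(e): forbidden (ΔS).
(b)–(f): forbidden (parity, ΔS).
(c)–(d): forbidden (parity).
(c)–(e): forbidden (parity).
(c)–(f): allowed.
(d)–(e): forbidden (parity).
(d)–(f): allowed.
(e)–(f): allowed.
Allowed pairs: 6 of 15.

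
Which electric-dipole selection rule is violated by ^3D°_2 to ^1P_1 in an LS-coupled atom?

the ΔS = 0 rule

Reading off the term symbols: S 1→0, L 2→1, J 2→1, parity odd→even.
Parity must change: odd → even — passes.
ΔS = 0: S: 1 → 0 — fails.
ΔL = 0, ±1 (not L=0↔0): L: 2 → 1, ΔL = -1 — passes.
ΔJ = 0, ±1 (not J=0↔0): J: 2 → 1, ΔJ = -1 — passes.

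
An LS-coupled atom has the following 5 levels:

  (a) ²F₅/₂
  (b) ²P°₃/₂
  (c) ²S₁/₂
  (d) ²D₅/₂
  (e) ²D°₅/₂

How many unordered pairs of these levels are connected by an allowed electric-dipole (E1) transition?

4

(a)–(b): forbidden (ΔL).
(a)–(c): forbidden (parity, ΔL, ΔJ).
(a)–(d): forbidden (parity).
(a)–(e): allowed.
(b)–(c): allowed.
(b)–(d): allowed.
(b)–(e): forbidden (parity).
(c)–(d): forbidden (parity, ΔL, ΔJ).
(c)–(e): forbidden (ΔL, ΔJ).
(d)–(e): allowed.
Allowed pairs: 4 of 10.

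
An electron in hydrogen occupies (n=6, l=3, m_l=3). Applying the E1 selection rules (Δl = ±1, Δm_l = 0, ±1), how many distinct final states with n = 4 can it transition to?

E1 requires Δl = ±1, so l_f ∈ {2, 4}; with 0 ≤ l_f ≤ n_f−1 = 3, the allowed l_f values are {2}.
For l_f = 2: m_f ∈ {m_i−1, m_i, m_i+1} ∩ [−2, 2] = {2} → 1 state.
Total: 1.

1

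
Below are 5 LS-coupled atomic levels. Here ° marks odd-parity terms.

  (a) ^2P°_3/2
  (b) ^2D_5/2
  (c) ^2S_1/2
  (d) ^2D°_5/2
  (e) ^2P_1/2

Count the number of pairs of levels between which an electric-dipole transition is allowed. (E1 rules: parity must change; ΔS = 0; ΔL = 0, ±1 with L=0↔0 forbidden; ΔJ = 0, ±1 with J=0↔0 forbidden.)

(a)–(b): allowed.
(a)–(c): allowed.
(a)–(d): forbidden (parity).
(a)–(e): allowed.
(b)–(c): forbidden (parity, ΔL, ΔJ).
(b)–(d): allowed.
(b)–(e): forbidden (parity, ΔJ).
(c)–(d): forbidden (ΔL, ΔJ).
(c)–(e): forbidden (parity).
(d)–(e): forbidden (ΔJ).
Allowed pairs: 4 of 10.

4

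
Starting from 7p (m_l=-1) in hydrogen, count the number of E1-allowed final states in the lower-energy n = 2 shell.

1

E1 requires Δl = ±1, so l_f ∈ {0, 2}; with 0 ≤ l_f ≤ n_f−1 = 1, the allowed l_f values are {0}.
For l_f = 0: m_f ∈ {m_i−1, m_i, m_i+1} ∩ [−0, 0] = {0} → 1 state.
Total: 1.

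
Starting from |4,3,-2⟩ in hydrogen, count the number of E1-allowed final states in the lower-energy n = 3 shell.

2

E1 requires Δl = ±1, so l_f ∈ {2, 4}; with 0 ≤ l_f ≤ n_f−1 = 2, the allowed l_f values are {2}.
For l_f = 2: m_f ∈ {m_i−1, m_i, m_i+1} ∩ [−2, 2] = {-2, -1} → 2 states.
Total: 2.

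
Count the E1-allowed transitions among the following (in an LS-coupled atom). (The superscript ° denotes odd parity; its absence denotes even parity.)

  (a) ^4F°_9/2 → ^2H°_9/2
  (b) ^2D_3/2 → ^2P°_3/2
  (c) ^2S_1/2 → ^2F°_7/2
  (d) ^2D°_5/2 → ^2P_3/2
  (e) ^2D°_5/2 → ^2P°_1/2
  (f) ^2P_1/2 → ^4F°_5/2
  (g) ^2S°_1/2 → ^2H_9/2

(a) forbidden (parity, ΔS, ΔL fail)
(b) allowed
(c) forbidden (ΔL, ΔJ fail)
(d) allowed
(e) forbidden (parity, ΔJ fail)
(f) forbidden (ΔS, ΔL, ΔJ fail)
(g) forbidden (ΔL, ΔJ fail)
Total allowed: 2 of 7.

2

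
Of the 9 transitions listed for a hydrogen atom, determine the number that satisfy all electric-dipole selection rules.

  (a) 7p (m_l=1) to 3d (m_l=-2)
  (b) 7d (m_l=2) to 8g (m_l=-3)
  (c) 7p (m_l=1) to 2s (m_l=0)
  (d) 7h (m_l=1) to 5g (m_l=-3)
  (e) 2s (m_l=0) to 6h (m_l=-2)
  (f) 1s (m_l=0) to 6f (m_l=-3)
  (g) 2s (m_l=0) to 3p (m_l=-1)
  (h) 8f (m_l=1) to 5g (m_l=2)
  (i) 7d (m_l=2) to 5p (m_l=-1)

3

(a) forbidden — Δm_l = -3 (E1 requires Δm_l = 0, ±1)
(b) forbidden — Δl = +2 (E1 requires Δl = ±1); Δm_l = -5 (E1 requires Δm_l = 0, ±1)
(c) allowed
(d) forbidden — Δm_l = -4 (E1 requires Δm_l = 0, ±1)
(e) forbidden — Δl = +5 (E1 requires Δl = ±1); Δm_l = -2 (E1 requires Δm_l = 0, ±1)
(f) forbidden — Δl = +3 (E1 requires Δl = ±1); Δm_l = -3 (E1 requires Δm_l = 0, ±1)
(g) allowed
(h) allowed
(i) forbidden — Δm_l = -3 (E1 requires Δm_l = 0, ±1)
Total allowed: 3 of 9.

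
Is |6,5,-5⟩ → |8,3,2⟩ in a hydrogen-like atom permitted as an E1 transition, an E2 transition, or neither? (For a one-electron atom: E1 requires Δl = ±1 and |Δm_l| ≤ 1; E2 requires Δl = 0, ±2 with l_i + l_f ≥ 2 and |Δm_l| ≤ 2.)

Δl = 3 − 5 = -2; l_i + l_f = 8.
Δm_l = +7.
E1 (Δl = ±1, |Δm_l| ≤ 1): not satisfied.
E2 (Δl = 0,±2, l_i+l_f ≥ 2, |Δm_l| ≤ 2): not satisfied.

neither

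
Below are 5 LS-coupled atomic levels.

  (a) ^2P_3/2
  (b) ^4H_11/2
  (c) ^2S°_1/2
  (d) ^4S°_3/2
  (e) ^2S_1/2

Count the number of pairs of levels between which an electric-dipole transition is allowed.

(a)–(b): forbidden (parity, ΔS, ΔL, ΔJ).
(a)–(c): allowed.
(a)–(d): forbidden (ΔS).
(a)–(e): forbidden (parity).
(b)–(c): forbidden (ΔS, ΔL, ΔJ).
(b)–(d): forbidden (ΔL, ΔJ).
(b)–(e): forbidden (parity, ΔS, ΔL, ΔJ).
(c)–(d): forbidden (parity, ΔS, ΔL).
(c)–(e): forbidden (ΔL).
(d)–(e): forbidden (ΔS, ΔL).
Allowed pairs: 1 of 10.

1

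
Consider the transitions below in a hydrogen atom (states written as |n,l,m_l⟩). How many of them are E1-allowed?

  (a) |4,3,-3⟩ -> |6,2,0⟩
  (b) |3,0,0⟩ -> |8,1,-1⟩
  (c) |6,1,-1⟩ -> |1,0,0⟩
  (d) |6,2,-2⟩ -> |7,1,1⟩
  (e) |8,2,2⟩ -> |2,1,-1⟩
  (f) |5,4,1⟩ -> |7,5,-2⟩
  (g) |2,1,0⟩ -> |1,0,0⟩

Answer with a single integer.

(a) forbidden — Δm_l = +3 (E1 requires Δm_l = 0, ±1)
(b) allowed
(c) allowed
(d) forbidden — Δm_l = +3 (E1 requires Δm_l = 0, ±1)
(e) forbidden — Δm_l = -3 (E1 requires Δm_l = 0, ±1)
(f) forbidden — Δm_l = -3 (E1 requires Δm_l = 0, ±1)
(g) allowed
Total allowed: 3 of 7.

3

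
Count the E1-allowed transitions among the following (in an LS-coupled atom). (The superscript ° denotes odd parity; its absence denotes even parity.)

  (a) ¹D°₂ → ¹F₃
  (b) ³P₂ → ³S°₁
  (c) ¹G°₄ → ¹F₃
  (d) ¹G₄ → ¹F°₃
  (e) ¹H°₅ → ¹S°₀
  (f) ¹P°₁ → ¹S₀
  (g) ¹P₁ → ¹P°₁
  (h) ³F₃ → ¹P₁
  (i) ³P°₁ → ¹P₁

6

(a) allowed
(b) allowed
(c) allowed
(d) allowed
(e) forbidden (parity, ΔL, ΔJ fail)
(f) allowed
(g) allowed
(h) forbidden (parity, ΔS, ΔL, ΔJ fail)
(i) forbidden (ΔS fails)
Total allowed: 6 of 9.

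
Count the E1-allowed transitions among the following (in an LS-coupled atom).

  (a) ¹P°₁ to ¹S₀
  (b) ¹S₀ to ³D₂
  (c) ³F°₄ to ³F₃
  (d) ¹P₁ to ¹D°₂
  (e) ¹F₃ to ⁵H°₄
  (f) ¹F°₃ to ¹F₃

(a) allowed
(b) forbidden (parity, ΔS, ΔL, ΔJ fail)
(c) allowed
(d) allowed
(e) forbidden (ΔS, ΔL fail)
(f) allowed
Total allowed: 4 of 6.

4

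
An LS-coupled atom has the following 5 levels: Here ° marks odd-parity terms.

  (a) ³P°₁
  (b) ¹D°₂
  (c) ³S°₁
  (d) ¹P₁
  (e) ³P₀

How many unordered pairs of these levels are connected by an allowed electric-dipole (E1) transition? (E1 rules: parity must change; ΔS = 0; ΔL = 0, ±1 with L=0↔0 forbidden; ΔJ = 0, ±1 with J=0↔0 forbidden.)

3

(a)–(b): forbidden (parity, ΔS).
(a)–(c): forbidden (parity).
(a)–(d): forbidden (ΔS).
(a)–(e): allowed.
(b)–(c): forbidden (parity, ΔS, ΔL).
(b)–(d): allowed.
(b)–(e): forbidden (ΔS, ΔJ).
(c)–(d): forbidden (ΔS).
(c)–(e): allowed.
(d)–(e): forbidden (parity, ΔS).
Allowed pairs: 3 of 10.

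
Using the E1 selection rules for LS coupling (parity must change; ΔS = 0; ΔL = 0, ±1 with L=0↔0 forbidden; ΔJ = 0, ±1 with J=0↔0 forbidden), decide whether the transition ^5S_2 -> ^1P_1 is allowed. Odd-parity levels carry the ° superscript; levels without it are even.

forbidden

Initial level: S=2, L=0, J=2, parity even. Final level: S=0, L=1, J=1, parity even.
ΔS = 0: S: 2 → 0 — fails.
ΔL = 0, ±1 (not L=0↔0): L: 0 → 1, ΔL = +1 — passes.
Parity must change: even → even — fails.
ΔJ = 0, ±1 (not J=0↔0): J: 2 → 1, ΔJ = -1 — passes.
Rule(s) violated: parity, ΔS.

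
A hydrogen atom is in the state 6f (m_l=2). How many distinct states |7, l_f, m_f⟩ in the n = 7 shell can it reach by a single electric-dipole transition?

5

E1 requires Δl = ±1, so l_f ∈ {2, 4}; with 0 ≤ l_f ≤ n_f−1 = 6, the allowed l_f values are {2, 4}.
For l_f = 2: m_f ∈ {m_i−1, m_i, m_i+1} ∩ [−2, 2] = {1, 2} → 2 states.
For l_f = 4: m_f ∈ {m_i−1, m_i, m_i+1} ∩ [−4, 4] = {1, 2, 3} → 3 states.
Total: 5.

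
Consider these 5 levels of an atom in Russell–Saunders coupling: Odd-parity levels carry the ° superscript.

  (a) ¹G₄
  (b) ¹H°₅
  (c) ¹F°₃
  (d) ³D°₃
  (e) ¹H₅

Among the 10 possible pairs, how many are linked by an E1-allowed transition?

(a)–(b): allowed.
(a)–(c): allowed.
(a)–(d): forbidden (ΔS, ΔL).
(a)–(e): forbidden (parity).
(b)–(c): forbidden (parity, ΔL, ΔJ).
(b)–(d): forbidden (parity, ΔS, ΔL, ΔJ).
(b)–(e): allowed.
(c)–(d): forbidden (parity, ΔS).
(c)–(e): forbidden (ΔL, ΔJ).
(d)–(e): forbidden (ΔS, ΔL, ΔJ).
Allowed pairs: 3 of 10.

3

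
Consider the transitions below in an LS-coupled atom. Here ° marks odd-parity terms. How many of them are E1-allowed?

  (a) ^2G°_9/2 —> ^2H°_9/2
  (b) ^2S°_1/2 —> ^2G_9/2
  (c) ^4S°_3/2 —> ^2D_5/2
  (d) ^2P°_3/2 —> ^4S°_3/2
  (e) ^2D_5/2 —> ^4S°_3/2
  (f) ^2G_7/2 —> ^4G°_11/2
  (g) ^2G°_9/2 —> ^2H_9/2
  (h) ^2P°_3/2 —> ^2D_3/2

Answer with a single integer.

(a) forbidden (parity fails)
(b) forbidden (ΔL, ΔJ fail)
(c) forbidden (ΔS, ΔL fail)
(d) forbidden (parity, ΔS fail)
(e) forbidden (ΔS, ΔL fail)
(f) forbidden (ΔS, ΔJ fail)
(g) allowed
(h) allowed
Total allowed: 2 of 8.

2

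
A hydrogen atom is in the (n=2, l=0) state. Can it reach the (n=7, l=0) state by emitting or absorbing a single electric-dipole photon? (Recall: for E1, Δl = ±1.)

forbidden

l: 0 → 0 (Δl = +0). Δl = ±1 fails.
The transition is electric-dipole forbidden.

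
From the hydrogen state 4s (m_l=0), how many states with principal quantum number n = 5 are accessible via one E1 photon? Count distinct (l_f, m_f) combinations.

E1 requires Δl = ±1, so l_f ∈ {-1, 1}; with 0 ≤ l_f ≤ n_f−1 = 4, the allowed l_f values are {1}.
For l_f = 1: m_f ∈ {m_i−1, m_i, m_i+1} ∩ [−1, 1] = {-1, 0, 1} → 3 states.
Total: 3.

3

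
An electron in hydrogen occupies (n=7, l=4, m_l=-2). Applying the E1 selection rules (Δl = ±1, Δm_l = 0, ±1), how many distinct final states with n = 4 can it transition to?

E1 requires Δl = ±1, so l_f ∈ {3, 5}; with 0 ≤ l_f ≤ n_f−1 = 3, the allowed l_f values are {3}.
For l_f = 3: m_f ∈ {m_i−1, m_i, m_i+1} ∩ [−3, 3] = {-3, -2, -1} → 3 states.
Total: 3.

3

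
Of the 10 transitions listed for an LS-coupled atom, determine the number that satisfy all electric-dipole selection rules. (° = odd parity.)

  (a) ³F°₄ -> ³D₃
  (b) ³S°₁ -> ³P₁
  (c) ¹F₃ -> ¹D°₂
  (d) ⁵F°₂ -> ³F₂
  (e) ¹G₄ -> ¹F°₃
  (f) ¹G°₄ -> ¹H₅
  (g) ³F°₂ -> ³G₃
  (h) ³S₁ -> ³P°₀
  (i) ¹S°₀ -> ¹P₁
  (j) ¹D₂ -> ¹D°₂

(a) allowed
(b) allowed
(c) allowed
(d) forbidden (ΔS fails)
(e) allowed
(f) allowed
(g) allowed
(h) allowed
(i) allowed
(j) allowed
Total allowed: 9 of 10.

9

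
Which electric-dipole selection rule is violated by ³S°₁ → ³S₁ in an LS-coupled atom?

the L=0 ↔ L=0 exclusion

Parity must change: odd → even — satisfied.
ΔS = 0: S: 1 → 1 — satisfied.
ΔL = 0, ±1 (not L=0↔0): L: 0 → 0, ΔL = +0 — violated.
ΔJ = 0, ±1 (not J=0↔0): J: 1 → 1, ΔJ = +0 — satisfied.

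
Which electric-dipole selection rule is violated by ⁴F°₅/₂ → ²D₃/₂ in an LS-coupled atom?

Reading off the term symbols: S 3/2→1/2, L 3→2, J 5/2→3/2, parity odd→even.
ΔJ = 0, ±1 (not J=0↔0): J: 5/2 → 3/2, ΔJ = -1 — passes.
Parity must change: odd → even — passes.
ΔL = 0, ±1 (not L=0↔0): L: 3 → 2, ΔL = -1 — passes.
ΔS = 0: S: 3/2 → 1/2 — fails.

the ΔS = 0 rule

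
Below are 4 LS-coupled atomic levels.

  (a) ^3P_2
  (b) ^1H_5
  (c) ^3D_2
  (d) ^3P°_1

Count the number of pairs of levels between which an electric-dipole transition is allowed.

2

(a)–(b): forbidden (parity, ΔS, ΔL, ΔJ).
(a)–(c): forbidden (parity).
(a)–(d): allowed.
(b)–(c): forbidden (parity, ΔS, ΔL, ΔJ).
(b)–(d): forbidden (ΔS, ΔL, ΔJ).
(c)–(d): allowed.
Allowed pairs: 2 of 6.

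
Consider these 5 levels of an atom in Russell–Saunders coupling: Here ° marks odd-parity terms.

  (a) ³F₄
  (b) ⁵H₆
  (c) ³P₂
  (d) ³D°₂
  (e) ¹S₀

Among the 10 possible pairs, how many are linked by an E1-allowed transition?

(a)–(b): forbidden (parity, ΔS, ΔL, ΔJ).
(a)–(c): forbidden (parity, ΔL, ΔJ).
(a)–(d): forbidden (ΔJ).
(a)–(e): forbidden (parity, ΔS, ΔL, ΔJ).
(b)–(c): forbidden (parity, ΔS, ΔL, ΔJ).
(b)–(d): forbidden (ΔS, ΔL, ΔJ).
(b)–(e): forbidden (parity, ΔS, ΔL, ΔJ).
(c)–(d): allowed.
(c)–(e): forbidden (parity, ΔS, ΔJ).
(d)–(e): forbidden (ΔS, ΔL, ΔJ).
Allowed pairs: 1 of 10.

1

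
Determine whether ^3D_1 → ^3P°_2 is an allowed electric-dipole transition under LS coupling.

allowed

Parity must change: even → odd — passes.
ΔS = 0: S: 1 → 1 — passes.
ΔJ = 0, ±1 (not J=0↔0): J: 1 → 2, ΔJ = +1 — passes.
ΔL = 0, ±1 (not L=0↔0): L: 2 → 1, ΔL = -1 — passes.
All four E1 rules are satisfied.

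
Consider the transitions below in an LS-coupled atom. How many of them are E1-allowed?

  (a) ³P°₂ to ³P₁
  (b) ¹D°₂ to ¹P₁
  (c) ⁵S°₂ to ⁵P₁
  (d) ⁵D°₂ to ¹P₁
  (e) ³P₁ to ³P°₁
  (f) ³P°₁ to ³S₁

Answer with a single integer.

(a) allowed
(b) allowed
(c) allowed
(d) forbidden (ΔS fails)
(e) allowed
(f) allowed
Total allowed: 5 of 6.

5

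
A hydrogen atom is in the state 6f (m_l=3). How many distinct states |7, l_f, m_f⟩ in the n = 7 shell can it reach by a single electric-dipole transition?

E1 requires Δl = ±1, so l_f ∈ {2, 4}; with 0 ≤ l_f ≤ n_f−1 = 6, the allowed l_f values are {2, 4}.
For l_f = 2: m_f ∈ {m_i−1, m_i, m_i+1} ∩ [−2, 2] = {2} → 1 state.
For l_f = 4: m_f ∈ {m_i−1, m_i, m_i+1} ∩ [−4, 4] = {2, 3, 4} → 3 states.
Total: 4.

4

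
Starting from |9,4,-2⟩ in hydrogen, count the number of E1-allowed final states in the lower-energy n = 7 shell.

E1 requires Δl = ±1, so l_f ∈ {3, 5}; with 0 ≤ l_f ≤ n_f−1 = 6, the allowed l_f values are {3, 5}.
For l_f = 3: m_f ∈ {m_i−1, m_i, m_i+1} ∩ [−3, 3] = {-3, -2, -1} → 3 states.
For l_f = 5: m_f ∈ {m_i−1, m_i, m_i+1} ∩ [−5, 5] = {-3, -2, -1} → 3 states.
Total: 6.

6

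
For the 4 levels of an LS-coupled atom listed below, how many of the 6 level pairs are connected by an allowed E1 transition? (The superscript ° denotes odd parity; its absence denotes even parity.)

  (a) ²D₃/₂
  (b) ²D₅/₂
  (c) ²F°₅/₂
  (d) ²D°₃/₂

4

(a)–(b): forbidden (parity).
(a)–(c): allowed.
(a)–(d): allowed.
(b)–(c): allowed.
(b)–(d): allowed.
(c)–(d): forbidden (parity).
Allowed pairs: 4 of 6.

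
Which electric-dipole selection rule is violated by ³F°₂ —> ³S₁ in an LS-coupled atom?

the ΔL = 0, ±1 rule

Initial level: S=1, L=3, J=2, parity odd. Final level: S=1, L=0, J=1, parity even.
Parity must change: odd → even — satisfied.
ΔS = 0: S: 1 → 1 — satisfied.
ΔL = 0, ±1 (not L=0↔0): L: 3 → 0, ΔL = -3 — violated.
ΔJ = 0, ±1 (not J=0↔0): J: 2 → 1, ΔJ = -1 — satisfied.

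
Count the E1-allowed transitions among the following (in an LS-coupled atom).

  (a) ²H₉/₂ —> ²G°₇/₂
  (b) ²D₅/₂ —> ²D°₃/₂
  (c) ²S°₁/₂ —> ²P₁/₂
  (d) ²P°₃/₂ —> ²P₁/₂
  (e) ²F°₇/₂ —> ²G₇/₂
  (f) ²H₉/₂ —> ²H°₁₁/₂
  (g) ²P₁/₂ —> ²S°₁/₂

7

(a) allowed
(b) allowed
(c) allowed
(d) allowed
(e) allowed
(f) allowed
(g) allowed
Total allowed: 7 of 7.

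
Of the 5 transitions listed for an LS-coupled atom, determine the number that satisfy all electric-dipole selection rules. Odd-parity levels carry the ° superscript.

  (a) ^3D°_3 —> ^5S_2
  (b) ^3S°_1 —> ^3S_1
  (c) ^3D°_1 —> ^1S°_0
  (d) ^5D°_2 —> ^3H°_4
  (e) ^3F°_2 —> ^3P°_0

0

(a) forbidden (ΔS, ΔL fail)
(b) forbidden (ΔL fails)
(c) forbidden (parity, ΔS, ΔL fail)
(d) forbidden (parity, ΔS, ΔL, ΔJ fail)
(e) forbidden (parity, ΔL, ΔJ fail)
Total allowed: 0 of 5.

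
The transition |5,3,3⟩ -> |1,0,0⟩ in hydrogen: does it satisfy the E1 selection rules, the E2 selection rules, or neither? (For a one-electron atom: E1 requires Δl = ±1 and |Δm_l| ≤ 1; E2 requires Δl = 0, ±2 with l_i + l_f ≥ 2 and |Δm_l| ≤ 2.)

Δl = 0 − 3 = -3; l_i + l_f = 3.
Δm_l = -3.
E1 (Δl = ±1, |Δm_l| ≤ 1): not satisfied.
E2 (Δl = 0,±2, l_i+l_f ≥ 2, |Δm_l| ≤ 2): not satisfied.

neither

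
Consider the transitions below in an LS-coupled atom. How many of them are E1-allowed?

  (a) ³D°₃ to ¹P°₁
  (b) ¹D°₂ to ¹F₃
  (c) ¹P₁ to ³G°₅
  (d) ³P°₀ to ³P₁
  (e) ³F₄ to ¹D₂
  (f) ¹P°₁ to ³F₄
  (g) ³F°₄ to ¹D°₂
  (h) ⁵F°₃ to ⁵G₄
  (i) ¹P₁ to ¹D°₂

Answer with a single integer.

(a) forbidden (parity, ΔS, ΔJ fail)
(b) allowed
(c) forbidden (ΔS, ΔL, ΔJ fail)
(d) allowed
(e) forbidden (parity, ΔS, ΔJ fail)
(f) forbidden (ΔS, ΔL, ΔJ fail)
(g) forbidden (parity, ΔS, ΔJ fail)
(h) allowed
(i) allowed
Total allowed: 4 of 9.

4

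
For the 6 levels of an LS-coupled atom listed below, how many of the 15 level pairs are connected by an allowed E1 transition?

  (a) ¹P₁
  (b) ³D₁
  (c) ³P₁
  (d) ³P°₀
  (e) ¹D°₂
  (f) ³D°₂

5

(a)–(b): forbidden (parity, ΔS).
(a)–(c): forbidden (parity, ΔS).
(a)–(d): forbidden (ΔS).
(a)–(e): allowed.
(a)–(f): forbidden (ΔS).
(b)–(c): forbidden (parity).
(b)–(d): allowed.
(b)–(e): forbidden (ΔS).
(b)–(f): allowed.
(c)–(d): allowed.
(c)–(e): forbidden (ΔS).
(c)–(f): allowed.
(d)–(e): forbidden (parity, ΔS, ΔJ).
(d)–(f): forbidden (parity, ΔJ).
(e)–(f): forbidden (parity, ΔS).
Allowed pairs: 5 of 15.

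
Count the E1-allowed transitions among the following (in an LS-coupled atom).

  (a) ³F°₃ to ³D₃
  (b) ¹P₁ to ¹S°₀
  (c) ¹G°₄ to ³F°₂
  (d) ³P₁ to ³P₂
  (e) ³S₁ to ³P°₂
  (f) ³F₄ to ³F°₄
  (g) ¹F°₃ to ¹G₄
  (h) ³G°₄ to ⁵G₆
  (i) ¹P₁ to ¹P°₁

6

(a) allowed
(b) allowed
(c) forbidden (parity, ΔS, ΔJ fail)
(d) forbidden (parity fails)
(e) allowed
(f) allowed
(g) allowed
(h) forbidden (ΔS, ΔJ fail)
(i) allowed
Total allowed: 6 of 9.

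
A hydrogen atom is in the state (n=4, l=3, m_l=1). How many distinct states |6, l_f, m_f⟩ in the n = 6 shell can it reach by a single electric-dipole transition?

E1 requires Δl = ±1, so l_f ∈ {2, 4}; with 0 ≤ l_f ≤ n_f−1 = 5, the allowed l_f values are {2, 4}.
For l_f = 2: m_f ∈ {m_i−1, m_i, m_i+1} ∩ [−2, 2] = {0, 1, 2} → 3 states.
For l_f = 4: m_f ∈ {m_i−1, m_i, m_i+1} ∩ [−4, 4] = {0, 1, 2} → 3 states.
Total: 6.

6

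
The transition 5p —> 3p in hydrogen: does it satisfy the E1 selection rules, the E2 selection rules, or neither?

E2

Δl = 1 − 1 = +0; l_i + l_f = 2.
E1 (Δl = ±1): not satisfied.
E2 (Δl = 0,±2, l_i+l_f ≥ 2): satisfied.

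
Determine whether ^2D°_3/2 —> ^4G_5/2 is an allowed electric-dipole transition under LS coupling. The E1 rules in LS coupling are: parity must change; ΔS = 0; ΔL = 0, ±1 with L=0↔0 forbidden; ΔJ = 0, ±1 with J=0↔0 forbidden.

Initial level: S=1/2, L=2, J=3/2, parity odd. Final level: S=3/2, L=4, J=5/2, parity even.
Parity must change: odd → even — ok.
ΔS = 0: S: 1/2 → 3/2 — fails.
ΔL = 0, ±1 (not L=0↔0): L: 2 → 4, ΔL = +2 — fails.
ΔJ = 0, ±1 (not J=0↔0): J: 3/2 → 5/2, ΔJ = +1 — ok.
Rule(s) violated: ΔS, ΔL.

forbidden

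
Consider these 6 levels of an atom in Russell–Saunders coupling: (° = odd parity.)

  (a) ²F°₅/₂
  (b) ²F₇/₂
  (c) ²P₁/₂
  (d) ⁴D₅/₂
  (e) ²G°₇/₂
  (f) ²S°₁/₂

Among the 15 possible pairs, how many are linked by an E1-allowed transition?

(a)–(b): allowed.
(a)–(c): forbidden (ΔL, ΔJ).
(a)–(d): forbidden (ΔS).
(a)–(e): forbidden (parity).
(a)–(f): forbidden (parity, ΔL, ΔJ).
(b)–(c): forbidden (parity, ΔL, ΔJ).
(b)–(d): forbidden (parity, ΔS).
(b)–(e): allowed.
(b)–(f): forbidden (ΔL, ΔJ).
(c)–(d): forbidden (parity, ΔS, ΔJ).
(c)–(e): forbidden (ΔL, ΔJ).
(c)–(f): allowed.
(d)–(e): forbidden (ΔS, ΔL).
(d)–(f): forbidden (ΔS, ΔL, ΔJ).
(e)–(f): forbidden (parity, ΔL, ΔJ).
Allowed pairs: 3 of 15.

3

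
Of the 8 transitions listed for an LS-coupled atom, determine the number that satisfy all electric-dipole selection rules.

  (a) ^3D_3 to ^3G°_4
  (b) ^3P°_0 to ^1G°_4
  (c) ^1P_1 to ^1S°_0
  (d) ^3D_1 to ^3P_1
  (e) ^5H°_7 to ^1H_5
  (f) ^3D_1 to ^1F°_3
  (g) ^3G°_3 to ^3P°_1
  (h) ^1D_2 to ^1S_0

1

(a) forbidden (ΔL fails)
(b) forbidden (parity, ΔS, ΔL, ΔJ fail)
(c) allowed
(d) forbidden (parity fails)
(e) forbidden (ΔS, ΔJ fail)
(f) forbidden (ΔS, ΔJ fail)
(g) forbidden (parity, ΔL, ΔJ fail)
(h) forbidden (parity, ΔL, ΔJ fail)
Total allowed: 1 of 8.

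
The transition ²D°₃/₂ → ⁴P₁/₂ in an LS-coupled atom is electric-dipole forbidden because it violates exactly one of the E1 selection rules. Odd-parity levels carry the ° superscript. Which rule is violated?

the ΔS = 0 rule

Parity must change: odd → even — satisfied.
ΔS = 0: S: 1/2 → 3/2 — violated.
ΔL = 0, ±1 (not L=0↔0): L: 2 → 1, ΔL = -1 — satisfied.
ΔJ = 0, ±1 (not J=0↔0): J: 3/2 → 1/2, ΔJ = -1 — satisfied.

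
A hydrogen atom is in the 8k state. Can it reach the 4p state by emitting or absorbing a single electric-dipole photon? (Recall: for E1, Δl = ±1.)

l: 7 → 1 (Δl = -6). Δl = ±1 fails.
The transition is electric-dipole forbidden.

forbidden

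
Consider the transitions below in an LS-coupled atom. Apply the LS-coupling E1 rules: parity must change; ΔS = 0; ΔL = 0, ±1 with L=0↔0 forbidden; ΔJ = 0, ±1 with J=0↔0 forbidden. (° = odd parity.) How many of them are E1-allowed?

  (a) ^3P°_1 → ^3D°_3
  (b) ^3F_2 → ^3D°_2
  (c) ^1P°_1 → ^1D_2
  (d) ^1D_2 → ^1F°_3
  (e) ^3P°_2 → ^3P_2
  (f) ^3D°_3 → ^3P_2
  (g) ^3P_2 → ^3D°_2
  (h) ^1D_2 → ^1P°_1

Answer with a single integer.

(a) forbidden (parity, ΔJ fail)
(b) allowed
(c) allowed
(d) allowed
(e) allowed
(f) allowed
(g) allowed
(h) allowed
Total allowed: 7 of 8.

7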